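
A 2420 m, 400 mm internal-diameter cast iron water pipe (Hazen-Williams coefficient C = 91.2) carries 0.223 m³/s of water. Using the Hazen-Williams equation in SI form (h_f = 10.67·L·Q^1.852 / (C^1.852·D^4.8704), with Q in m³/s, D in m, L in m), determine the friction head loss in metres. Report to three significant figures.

h_f = 10.67·2420·0.223^1.852 / (91.2^1.852·0.400^4.8704) = 32.60 m

h_f ≈ 32.6 m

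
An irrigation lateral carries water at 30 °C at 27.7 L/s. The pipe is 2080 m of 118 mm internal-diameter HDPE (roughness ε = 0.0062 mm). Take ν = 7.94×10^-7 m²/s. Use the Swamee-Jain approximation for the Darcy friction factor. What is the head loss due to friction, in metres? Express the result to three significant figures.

h_f ≈ 83.3 m

V = 4Q/(πD²) = 4·0.0277/(π·0.118²) = 2.533 m/s
Re = VD/ν = 2.533·0.118/7.94×10^-7 = 3.76×10^5 → turbulent
ε/D = 0.0062/118 = 5.25×10^-5
Swamee-Jain: f = 0.01445
h_f = f(L/D)V²/(2g) = 0.01445·(2080/0.118)·2.533²/(2·9.81) = 83.29 m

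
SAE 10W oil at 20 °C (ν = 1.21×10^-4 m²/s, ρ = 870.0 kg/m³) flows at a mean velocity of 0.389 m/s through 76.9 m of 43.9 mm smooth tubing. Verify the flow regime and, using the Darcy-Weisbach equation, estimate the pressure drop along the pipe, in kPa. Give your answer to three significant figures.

Re = VD/ν = 0.389·0.04390/1.21×10^-4 = 141 → laminar (Re < 2300)
f = 64/Re = 0.4535
h_f = f(L/D)V²/(2g) = 0.4535·(76.9/0.04390)·0.389²/(2·9.81) = 6.127 m
Δp = ρg·h_f = 870.0·9.81·6.127 = 52.29 kPa

Δp ≈ 52.3 kPa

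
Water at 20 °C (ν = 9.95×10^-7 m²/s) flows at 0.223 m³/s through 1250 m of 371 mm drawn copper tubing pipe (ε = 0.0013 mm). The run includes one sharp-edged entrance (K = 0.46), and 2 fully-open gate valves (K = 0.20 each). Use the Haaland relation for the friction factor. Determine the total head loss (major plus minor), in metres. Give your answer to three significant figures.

H_L ≈ 9.08 m

V = 4Q/(πD²) = 2.063 m/s; V²/2g = 0.2169 m
Re = 7.69×10^5, ε/D = 3.50×10^-6 → f = 0.01216 (Haaland)
Major: h_f = f(L/D)·V²/2g = 0.01216·3369·0.2169 = 8.889 m
Minor: ΣK = 0.860; h_m = ΣK·V²/2g = 0.1865 m
Total H_L = 8.889 + 0.1865 = 9.075 m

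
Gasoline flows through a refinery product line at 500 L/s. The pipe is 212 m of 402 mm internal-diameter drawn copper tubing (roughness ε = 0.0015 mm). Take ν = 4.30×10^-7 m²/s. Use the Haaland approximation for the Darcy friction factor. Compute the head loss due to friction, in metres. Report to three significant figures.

h_f ≈ 3.99 m

V = 4Q/(πD²) = 4·0.500/(π·0.402²) = 3.939 m/s
Re = VD/ν = 3.939·0.402/4.30×10^-7 = 3.68×10^6 → turbulent
ε/D = 0.0015/402 = 3.73×10^-6
Haaland: f = 0.009570
h_f = f(L/D)V²/(2g) = 0.009570·(212/0.402)·3.939²/(2·9.81) = 3.992 m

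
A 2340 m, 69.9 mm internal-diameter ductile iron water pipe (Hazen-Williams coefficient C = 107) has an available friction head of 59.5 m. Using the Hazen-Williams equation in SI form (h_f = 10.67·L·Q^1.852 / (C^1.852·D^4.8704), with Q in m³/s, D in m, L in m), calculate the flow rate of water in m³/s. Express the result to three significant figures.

Q ≈ 0.00375 m³/s

Rearranging: Q = [h_f·C^1.852·D^4.8704 / (10.67·L)]^(1/1.852)
Q = [59.5·107^1.852·0.0699^4.8704 / (10.67·2340)]^0.540 = 0.003753 m³/s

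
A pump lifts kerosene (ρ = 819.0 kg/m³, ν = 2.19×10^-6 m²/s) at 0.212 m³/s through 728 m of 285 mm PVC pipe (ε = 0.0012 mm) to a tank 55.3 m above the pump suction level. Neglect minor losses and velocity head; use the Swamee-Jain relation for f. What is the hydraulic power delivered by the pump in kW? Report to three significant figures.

V = 4Q/(πD²) = 3.323 m/s; Re = 4.32×10^5; ε/D = 4.21×10^-6; f = 0.01350
h_f = f(L/D)V²/2g = 19.41 m
Total head H = z + h_f = 55.3 + 19.41 = 74.71 m
P_hyd = ρgQH = 819.0·9.81·0.212·74.71 = 127.3 kW

P_hyd ≈ 127 kW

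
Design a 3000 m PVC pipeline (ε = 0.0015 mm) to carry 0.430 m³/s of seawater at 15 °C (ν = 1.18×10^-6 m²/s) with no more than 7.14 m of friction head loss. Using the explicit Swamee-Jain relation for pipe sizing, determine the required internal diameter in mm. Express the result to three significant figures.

D ≈ 608 mm

Swamee-Jain (Type III): D = 0.66·[ε^1.25·(LQ²/(gh_f))^4.75 + ν·Q^9.4·(L/(gh_f))^5.2]^0.04
LQ²/(gh_f) = 7.919; L/(gh_f) = 42.83
Term 1 = ε^1.25·(…)^4.75 = 9.75×10^-4; Term 2 = ν·Q^9.4·(…)^5.2 = 0.129
D = 0.66·(9.75×10^-4 + 0.129)^0.04 = 0.6083 m = 608 mm
Check: V = 1.48 m/s, Re = 7.63×10^5, f = 0.01221, h_f = 6.72 m ≈ 7.14 m ✓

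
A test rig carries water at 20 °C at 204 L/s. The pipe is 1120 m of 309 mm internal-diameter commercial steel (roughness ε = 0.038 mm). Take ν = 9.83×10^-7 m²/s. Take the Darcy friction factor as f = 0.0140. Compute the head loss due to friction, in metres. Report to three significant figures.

V = 4Q/(πD²) = 4·0.204/(π·0.309²) = 2.720 m/s
h_f = f(L/D)V²/(2g) = 0.01400·(1120/0.309)·2.720²/(2·9.81) = 19.14 m

h_f ≈ 19.1 m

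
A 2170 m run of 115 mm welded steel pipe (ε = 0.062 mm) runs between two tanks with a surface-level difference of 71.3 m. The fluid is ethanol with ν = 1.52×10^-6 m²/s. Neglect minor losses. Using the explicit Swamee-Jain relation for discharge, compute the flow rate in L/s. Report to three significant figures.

Swamee-Jain (Type II): Q = -0.965·√(gD⁵h_f/L)·ln[ε/(3.7D) + √(3.17ν²L/(gD³h_f))]
√(gD⁵h_f/L) = √(9.81·0.115⁵·71.3/2170) = 0.002546
ε/(3.7D) = 1.46×10^-4; √(3.17ν²L/(gD³h_f)) = 1.22×10^-4
Q = -0.965·0.002546·ln(2.679×10^-4) = 0.02021 m³/s
Check: V = 1.95 m/s, Re = 1.47×10^5, f = 0.01970, h_f = 71.7 m ≈ 71.3 m ✓

Q ≈ 20.2 L/s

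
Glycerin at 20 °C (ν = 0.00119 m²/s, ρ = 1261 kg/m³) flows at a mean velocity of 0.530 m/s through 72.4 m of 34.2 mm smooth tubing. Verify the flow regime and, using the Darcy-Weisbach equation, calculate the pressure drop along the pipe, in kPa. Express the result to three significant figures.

Re = VD/ν = 0.530·0.03420/0.00119 = 15.2 → laminar (Re < 2300)
f = 64/Re = 4.202
h_f = f(L/D)V²/(2g) = 4.202·(72.4/0.03420)·0.530²/(2·9.81) = 127.3 m
Δp = ρg·h_f = 1261·9.81·127.3 = 1575 kPa

Δp ≈ 1580 kPa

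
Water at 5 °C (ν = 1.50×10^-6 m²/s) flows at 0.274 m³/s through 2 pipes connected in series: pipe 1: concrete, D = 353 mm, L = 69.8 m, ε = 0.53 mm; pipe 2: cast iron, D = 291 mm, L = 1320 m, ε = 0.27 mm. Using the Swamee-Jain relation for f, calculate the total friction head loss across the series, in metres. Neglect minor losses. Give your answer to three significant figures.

Pipe 1: V = 2.800 m/s, Re = 6.59×10^5, ε/D = 0.00150, f = 0.02218, h_1 = f(L/D)V²/2g = 1.752 m
Pipe 2: V = 4.120 m/s, Re = 7.99×10^5, ε/D = 9.28×10^-4, f = 0.01978, h_2 = f(L/D)V²/2g = 77.63 m
Series → Q common, losses add: H = Σh = 79.38 m

H ≈ 79.4 m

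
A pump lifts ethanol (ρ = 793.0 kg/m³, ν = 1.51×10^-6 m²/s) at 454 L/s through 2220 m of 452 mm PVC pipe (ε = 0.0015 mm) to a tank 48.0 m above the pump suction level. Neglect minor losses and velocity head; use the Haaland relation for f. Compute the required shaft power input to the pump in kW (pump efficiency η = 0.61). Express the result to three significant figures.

V = 4Q/(πD²) = 2.829 m/s; Re = 8.47×10^5; ε/D = 3.32×10^-6; f = 0.01197
h_f = f(L/D)V²/2g = 23.98 m
Total head H = z + h_f = 48.0 + 23.98 = 71.98 m
P_hyd = ρgQH = 793.0·9.81·0.454·71.98 = 254.2 kW
P_shaft = P_hyd/η = 254.2/0.61 = 416.7 kW

P_shaft ≈ 417 kW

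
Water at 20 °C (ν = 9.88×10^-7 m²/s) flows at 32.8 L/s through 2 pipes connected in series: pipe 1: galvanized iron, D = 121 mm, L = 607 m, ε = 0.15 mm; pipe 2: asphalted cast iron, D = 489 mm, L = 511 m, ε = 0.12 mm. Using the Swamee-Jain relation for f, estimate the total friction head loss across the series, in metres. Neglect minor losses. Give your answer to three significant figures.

H ≈ 44.9 m

Pipe 1: V = 2.852 m/s, Re = 3.49×10^5, ε/D = 0.00124, f = 0.02157, h_1 = f(L/D)V²/2g = 44.87 m
Pipe 2: V = 0.1746 m/s, Re = 8.64×10^4, ε/D = 2.45×10^-4, f = 0.01969, h_2 = f(L/D)V²/2g = 0.03199 m
Series → Q common, losses add: H = Σh = 44.90 m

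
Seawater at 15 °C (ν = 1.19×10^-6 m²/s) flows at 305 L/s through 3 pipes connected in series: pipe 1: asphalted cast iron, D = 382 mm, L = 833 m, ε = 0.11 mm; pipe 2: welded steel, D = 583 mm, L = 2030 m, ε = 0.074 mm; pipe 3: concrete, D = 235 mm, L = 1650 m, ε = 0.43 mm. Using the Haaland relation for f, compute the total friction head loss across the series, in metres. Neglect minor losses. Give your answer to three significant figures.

H ≈ 423 m

Pipe 1: V = 2.661 m/s, Re = 8.54×10^5, ε/D = 2.88×10^-4, f = 0.01559, h_1 = f(L/D)V²/2g = 12.27 m
Pipe 2: V = 1.143 m/s, Re = 5.60×10^5, ε/D = 1.27×10^-4, f = 0.01439, h_2 = f(L/D)V²/2g = 3.334 m
Pipe 3: V = 7.032 m/s, Re = 1.39×10^6, ε/D = 0.00183, f = 0.02305, h_3 = f(L/D)V²/2g = 407.8 m
Series → Q common, losses add: H = Σh = 423.4 m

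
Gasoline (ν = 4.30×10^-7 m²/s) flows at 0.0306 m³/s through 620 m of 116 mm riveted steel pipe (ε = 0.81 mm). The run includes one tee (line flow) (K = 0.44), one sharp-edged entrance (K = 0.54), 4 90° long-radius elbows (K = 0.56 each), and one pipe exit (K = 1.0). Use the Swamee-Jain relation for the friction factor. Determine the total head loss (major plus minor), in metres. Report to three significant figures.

H_L ≈ 79.1 m

V = 4Q/(πD²) = 2.895 m/s; V²/2g = 0.4273 m
Re = 7.81×10^5, ε/D = 0.00698 → f = 0.03385 (Swamee-Jain)
Major: h_f = f(L/D)·V²/2g = 0.03385·5345·0.4273 = 77.31 m
Minor: ΣK = 4.22; h_m = ΣK·V²/2g = 1.803 m
Total H_L = 77.31 + 1.803 = 79.11 m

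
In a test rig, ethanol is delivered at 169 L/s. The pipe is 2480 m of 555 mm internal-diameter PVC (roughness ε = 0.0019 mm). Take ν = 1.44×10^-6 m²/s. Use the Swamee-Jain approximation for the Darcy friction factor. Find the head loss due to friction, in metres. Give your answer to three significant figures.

h_f ≈ 1.63 m

V = 4Q/(πD²) = 4·0.169/(π·0.555²) = 0.6986 m/s
Re = VD/ν = 0.6986·0.555/1.44×10^-6 = 2.69×10^5 → turbulent
ε/D = 0.0019/555 = 3.42×10^-6
Swamee-Jain: f = 0.01471
h_f = f(L/D)V²/(2g) = 0.01471·(2480/0.555)·0.6986²/(2·9.81) = 1.635 m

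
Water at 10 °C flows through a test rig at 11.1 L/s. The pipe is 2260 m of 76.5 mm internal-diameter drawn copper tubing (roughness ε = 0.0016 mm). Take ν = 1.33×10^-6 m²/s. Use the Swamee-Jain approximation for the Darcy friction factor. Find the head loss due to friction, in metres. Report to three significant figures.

V = 4Q/(πD²) = 4·0.0111/(π·0.0765²) = 2.415 m/s
Re = VD/ν = 2.415·0.0765/1.33×10^-6 = 1.39×10^5 → turbulent
ε/D = 0.0016/76.5 = 2.09×10^-5
Swamee-Jain: f = 0.01685
h_f = f(L/D)V²/(2g) = 0.01685·(2260/0.0765)·2.415²/(2·9.81) = 148.0 m

h_f ≈ 148 m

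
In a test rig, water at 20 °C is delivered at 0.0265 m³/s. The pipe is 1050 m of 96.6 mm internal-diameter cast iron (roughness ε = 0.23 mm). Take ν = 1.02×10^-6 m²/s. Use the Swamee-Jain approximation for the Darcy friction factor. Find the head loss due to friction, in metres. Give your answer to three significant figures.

h_f ≈ 182 m

V = 4Q/(πD²) = 4·0.0265/(π·0.0966²) = 3.616 m/s
Re = VD/ν = 3.616·0.0966/1.02×10^-6 = 3.42×10^5 → turbulent
ε/D = 0.23/96.6 = 0.00238
Swamee-Jain: f = 0.02515
h_f = f(L/D)V²/(2g) = 0.02515·(1050/0.0966)·3.616²/(2·9.81) = 182.2 m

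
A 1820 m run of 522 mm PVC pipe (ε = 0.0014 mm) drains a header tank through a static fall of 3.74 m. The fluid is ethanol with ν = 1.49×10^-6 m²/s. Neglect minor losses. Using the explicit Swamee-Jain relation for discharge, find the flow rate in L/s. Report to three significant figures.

Swamee-Jain (Type II): Q = -0.965·√(gD⁵h_f/L)·ln[ε/(3.7D) + √(3.17ν²L/(gD³h_f))]
√(gD⁵h_f/L) = √(9.81·0.522⁵·3.74/1820) = 0.02795
ε/(3.7D) = 7.25×10^-7; √(3.17ν²L/(gD³h_f)) = 4.95×10^-5
Q = -0.965·0.02795·ln(5.027×10^-5) = 0.2670 m³/s
Check: V = 1.25 m/s, Re = 4.37×10^5, f = 0.01345, h_f = 3.72 m ≈ 3.74 m ✓

Q ≈ 267 L/s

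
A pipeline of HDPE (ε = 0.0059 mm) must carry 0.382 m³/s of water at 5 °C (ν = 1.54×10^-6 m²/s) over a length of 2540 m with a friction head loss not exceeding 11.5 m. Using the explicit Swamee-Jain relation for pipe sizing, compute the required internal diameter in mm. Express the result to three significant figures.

Swamee-Jain (Type III): D = 0.66·[ε^1.25·(LQ²/(gh_f))^4.75 + ν·Q^9.4·(L/(gh_f))^5.2]^0.04
LQ²/(gh_f) = 3.285; L/(gh_f) = 22.51
Term 1 = ε^1.25·(…)^4.75 = 8.27×10^-5; Term 2 = ν·Q^9.4·(…)^5.2 = 0.00196
D = 0.66·(8.27×10^-5 + 0.00196)^0.04 = 0.5151 m = 515 mm
Check: V = 1.83 m/s, Re = 6.13×10^5, f = 0.01283, h_f = 10.8 m ≈ 11.5 m ✓

D ≈ 515 mm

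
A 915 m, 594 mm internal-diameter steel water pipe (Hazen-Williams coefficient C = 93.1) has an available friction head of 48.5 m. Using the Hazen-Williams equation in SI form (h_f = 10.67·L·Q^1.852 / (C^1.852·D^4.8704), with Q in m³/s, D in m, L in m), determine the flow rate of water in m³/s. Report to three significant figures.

Rearranging: Q = [h_f·C^1.852·D^4.8704 / (10.67·L)]^(1/1.852)
Q = [48.5·93.1^1.852·0.594^4.8704 / (10.67·915)]^0.540 = 1.349 m³/s

Q ≈ 1.35 m³/s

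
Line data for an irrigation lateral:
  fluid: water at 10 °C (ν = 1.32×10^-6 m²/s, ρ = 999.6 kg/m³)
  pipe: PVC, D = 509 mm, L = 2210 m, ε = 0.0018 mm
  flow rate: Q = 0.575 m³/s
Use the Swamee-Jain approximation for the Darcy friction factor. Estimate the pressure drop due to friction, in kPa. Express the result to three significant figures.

V = 4Q/(πD²) = 4·0.575/(π·0.509²) = 2.826 m/s
Re = VD/ν = 2.826·0.509/1.32×10^-6 = 1.09×10^6 → turbulent
ε/D = 0.0018/509 = 3.54×10^-6
Swamee-Jain: f = 0.01153
h_f = f(L/D)V²/(2g) = 0.01153·(2210/0.509)·2.826²/(2·9.81) = 20.38 m
Δp = ρg·h_f = 999.6·9.81·20.38 = 199.9 kPa

Δp ≈ 200 kPa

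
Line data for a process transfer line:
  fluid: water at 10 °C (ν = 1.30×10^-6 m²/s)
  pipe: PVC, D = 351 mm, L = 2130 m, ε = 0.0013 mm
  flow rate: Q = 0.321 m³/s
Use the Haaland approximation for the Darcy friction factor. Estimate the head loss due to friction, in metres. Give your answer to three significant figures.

V = 4Q/(πD²) = 4·0.321/(π·0.351²) = 3.317 m/s
Re = VD/ν = 3.317·0.351/1.30×10^-6 = 8.96×10^5 → turbulent
ε/D = 0.0013/351 = 3.70×10^-6
Haaland: f = 0.01186
h_f = f(L/D)V²/(2g) = 0.01186·(2130/0.351)·3.317²/(2·9.81) = 40.37 m

h_f ≈ 40.4 m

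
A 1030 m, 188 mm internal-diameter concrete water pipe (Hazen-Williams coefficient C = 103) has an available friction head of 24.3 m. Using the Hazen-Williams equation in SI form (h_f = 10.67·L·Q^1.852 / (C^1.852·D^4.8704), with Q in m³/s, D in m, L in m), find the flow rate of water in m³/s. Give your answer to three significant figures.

Rearranging: Q = [h_f·C^1.852·D^4.8704 / (10.67·L)]^(1/1.852)
Q = [24.3·103^1.852·0.188^4.8704 / (10.67·1030)]^0.540 = 0.04680 m³/s

Q ≈ 0.0468 m³/s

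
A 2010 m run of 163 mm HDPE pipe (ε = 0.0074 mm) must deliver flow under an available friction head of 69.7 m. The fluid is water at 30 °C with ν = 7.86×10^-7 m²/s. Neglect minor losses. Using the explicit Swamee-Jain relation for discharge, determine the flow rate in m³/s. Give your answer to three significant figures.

Q ≈ 0.0599 m³/s

Swamee-Jain (Type II): Q = -0.965·√(gD⁵h_f/L)·ln[ε/(3.7D) + √(3.17ν²L/(gD³h_f))]
√(gD⁵h_f/L) = √(9.81·0.163⁵·69.7/2010) = 0.006256
ε/(3.7D) = 1.23×10^-5; √(3.17ν²L/(gD³h_f)) = 3.65×10^-5
Q = -0.965·0.006256·ln(4.873×10^-5) = 0.05995 m³/s
Check: V = 2.87 m/s, Re = 5.96×10^5, f = 0.01344, h_f = 69.7 m ≈ 69.7 m ✓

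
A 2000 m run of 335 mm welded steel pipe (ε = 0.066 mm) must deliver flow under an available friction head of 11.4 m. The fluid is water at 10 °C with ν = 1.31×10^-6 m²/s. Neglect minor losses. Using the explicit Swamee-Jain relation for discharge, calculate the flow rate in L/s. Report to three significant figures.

Q ≈ 136 L/s

Swamee-Jain (Type II): Q = -0.965·√(gD⁵h_f/L)·ln[ε/(3.7D) + √(3.17ν²L/(gD³h_f))]
√(gD⁵h_f/L) = √(9.81·0.335⁵·11.4/2000) = 0.01536
ε/(3.7D) = 5.32×10^-5; √(3.17ν²L/(gD³h_f)) = 5.09×10^-5
Q = -0.965·0.01536·ln(1.041×10^-4) = 0.1359 m³/s
Check: V = 1.54 m/s, Re = 3.94×10^5, f = 0.01583, h_f = 11.5 m ≈ 11.4 m ✓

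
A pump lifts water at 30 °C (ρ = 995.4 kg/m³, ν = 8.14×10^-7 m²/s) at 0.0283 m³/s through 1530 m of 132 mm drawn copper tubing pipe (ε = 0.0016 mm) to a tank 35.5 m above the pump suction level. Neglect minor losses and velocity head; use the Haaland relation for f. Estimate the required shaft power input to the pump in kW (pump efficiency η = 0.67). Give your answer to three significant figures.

V = 4Q/(πD²) = 2.068 m/s; Re = 3.35×10^5; ε/D = 1.21×10^-5; f = 0.01415
h_f = f(L/D)V²/2g = 35.76 m
Total head H = z + h_f = 35.5 + 35.76 = 71.26 m
P_hyd = ρgQH = 995.4·9.81·0.0283·71.26 = 19.69 kW
P_shaft = P_hyd/η = 19.69/0.67 = 29.39 kW

P_shaft ≈ 29.4 kW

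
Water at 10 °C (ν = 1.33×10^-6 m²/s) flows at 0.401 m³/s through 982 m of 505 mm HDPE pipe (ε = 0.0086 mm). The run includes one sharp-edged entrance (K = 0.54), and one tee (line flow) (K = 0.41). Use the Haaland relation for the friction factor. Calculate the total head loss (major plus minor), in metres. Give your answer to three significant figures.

V = 4Q/(πD²) = 2.002 m/s; V²/2g = 0.2043 m
Re = 7.60×10^5, ε/D = 1.70×10^-5 → f = 0.01240 (Haaland)
Major: h_f = f(L/D)·V²/2g = 0.01240·1945·0.2043 = 4.927 m
Minor: ΣK = 0.950; h_m = ΣK·V²/2g = 0.1941 m
Total H_L = 4.927 + 0.1941 = 5.121 m

H_L ≈ 5.12 m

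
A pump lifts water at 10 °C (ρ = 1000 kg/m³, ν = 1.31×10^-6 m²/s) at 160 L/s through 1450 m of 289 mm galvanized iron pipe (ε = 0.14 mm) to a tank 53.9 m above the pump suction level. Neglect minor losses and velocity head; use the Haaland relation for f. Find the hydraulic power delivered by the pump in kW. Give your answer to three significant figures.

V = 4Q/(πD²) = 2.439 m/s; Re = 5.38×10^5; ε/D = 4.84×10^-4; f = 0.01742
h_f = f(L/D)V²/2g = 26.50 m
Total head H = z + h_f = 53.9 + 26.50 = 80.40 m
P_hyd = ρgQH = 1000·9.81·0.160·80.40 = 126.2 kW

P_hyd ≈ 126 kW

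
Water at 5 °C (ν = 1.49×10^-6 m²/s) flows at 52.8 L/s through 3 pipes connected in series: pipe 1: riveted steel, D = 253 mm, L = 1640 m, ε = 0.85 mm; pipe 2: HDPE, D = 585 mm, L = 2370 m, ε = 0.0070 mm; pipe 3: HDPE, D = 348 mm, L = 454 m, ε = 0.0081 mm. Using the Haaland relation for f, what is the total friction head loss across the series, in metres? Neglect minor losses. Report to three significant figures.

Pipe 1: V = 1.050 m/s, Re = 1.78×10^5, ε/D = 0.00336, f = 0.02770, h_1 = f(L/D)V²/2g = 10.09 m
Pipe 2: V = 0.1964 m/s, Re = 7.71×10^4, ε/D = 1.20×10^-5, f = 0.01887, h_2 = f(L/D)V²/2g = 0.1503 m
Pipe 3: V = 0.5551 m/s, Re = 1.30×10^5, ε/D = 2.33×10^-5, f = 0.01700, h_3 = f(L/D)V²/2g = 0.3484 m
Series → Q common, losses add: H = Σh = 10.59 m

H ≈ 10.6 m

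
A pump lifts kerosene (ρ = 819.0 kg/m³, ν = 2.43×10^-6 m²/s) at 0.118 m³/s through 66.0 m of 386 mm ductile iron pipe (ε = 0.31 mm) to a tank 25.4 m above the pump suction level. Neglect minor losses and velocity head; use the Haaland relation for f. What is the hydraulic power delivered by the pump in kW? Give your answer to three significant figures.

P_hyd ≈ 24.3 kW

V = 4Q/(πD²) = 1.008 m/s; Re = 1.60×10^5; ε/D = 8.03×10^-4; f = 0.02040
h_f = f(L/D)V²/2g = 0.1808 m
Total head H = z + h_f = 25.4 + 0.1808 = 25.58 m
P_hyd = ρgQH = 819.0·9.81·0.118·25.58 = 24.25 kW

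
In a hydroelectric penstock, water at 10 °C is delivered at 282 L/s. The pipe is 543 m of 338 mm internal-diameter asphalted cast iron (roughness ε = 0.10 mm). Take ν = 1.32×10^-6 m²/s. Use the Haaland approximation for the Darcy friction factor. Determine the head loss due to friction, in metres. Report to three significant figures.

V = 4Q/(πD²) = 4·0.282/(π·0.338²) = 3.143 m/s
Re = VD/ν = 3.143·0.338/1.32×10^-6 = 8.05×10^5 → turbulent
ε/D = 0.10/338 = 2.96×10^-4
Haaland: f = 0.01571
h_f = f(L/D)V²/(2g) = 0.01571·(543/0.338)·3.143²/(2·9.81) = 12.70 m

h_f ≈ 12.7 m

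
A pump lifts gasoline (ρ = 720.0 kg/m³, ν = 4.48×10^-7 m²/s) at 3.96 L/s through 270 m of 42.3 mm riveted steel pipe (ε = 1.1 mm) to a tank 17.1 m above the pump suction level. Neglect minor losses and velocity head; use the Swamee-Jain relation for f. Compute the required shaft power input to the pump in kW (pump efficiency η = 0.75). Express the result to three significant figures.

P_shaft ≈ 5.86 kW

V = 4Q/(πD²) = 2.818 m/s; Re = 2.66×10^5; ε/D = 0.0260; f = 0.05416
h_f = f(L/D)V²/2g = 139.9 m
Total head H = z + h_f = 17.1 + 139.9 = 157.0 m
P_hyd = ρgQH = 720.0·9.81·0.00396·157.0 = 4.391 kW
P_shaft = P_hyd/η = 4.391/0.75 = 5.855 kW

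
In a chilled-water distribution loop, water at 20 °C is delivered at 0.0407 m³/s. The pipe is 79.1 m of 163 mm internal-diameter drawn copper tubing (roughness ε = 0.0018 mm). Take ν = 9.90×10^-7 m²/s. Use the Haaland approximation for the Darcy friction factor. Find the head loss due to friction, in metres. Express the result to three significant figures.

V = 4Q/(πD²) = 4·0.0407/(π·0.163²) = 1.950 m/s
Re = VD/ν = 1.950·0.163/9.90×10^-7 = 3.21×10^5 → turbulent
ε/D = 0.0018/163 = 1.10×10^-5
Haaland: f = 0.01425
h_f = f(L/D)V²/(2g) = 0.01425·(79.1/0.163)·1.950²/(2·9.81) = 1.341 m

h_f ≈ 1.34 m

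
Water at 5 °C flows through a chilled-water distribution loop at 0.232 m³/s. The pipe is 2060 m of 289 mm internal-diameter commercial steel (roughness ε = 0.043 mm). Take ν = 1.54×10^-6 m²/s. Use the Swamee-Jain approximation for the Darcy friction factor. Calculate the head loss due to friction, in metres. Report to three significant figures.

h_f ≈ 66.4 m

V = 4Q/(πD²) = 4·0.232/(π·0.289²) = 3.537 m/s
Re = VD/ν = 3.537·0.289/1.54×10^-6 = 6.64×10^5 → turbulent
ε/D = 0.043/289 = 1.49×10^-4
Swamee-Jain: f = 0.01462
h_f = f(L/D)V²/(2g) = 0.01462·(2060/0.289)·3.537²/(2·9.81) = 66.44 m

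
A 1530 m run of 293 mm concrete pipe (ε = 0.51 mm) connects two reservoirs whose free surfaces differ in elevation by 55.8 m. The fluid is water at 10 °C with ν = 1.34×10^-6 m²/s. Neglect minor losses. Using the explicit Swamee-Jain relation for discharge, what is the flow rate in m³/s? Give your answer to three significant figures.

Q ≈ 0.204 m³/s

Swamee-Jain (Type II): Q = -0.965·√(gD⁵h_f/L)·ln[ε/(3.7D) + √(3.17ν²L/(gD³h_f))]
√(gD⁵h_f/L) = √(9.81·0.293⁵·55.8/1530) = 0.02780
ε/(3.7D) = 4.70×10^-4; √(3.17ν²L/(gD³h_f)) = 2.51×10^-5
Q = -0.965·0.02780·ln(4.956×10^-4) = 0.2041 m³/s
Check: V = 3.03 m/s, Re = 6.62×10^5, f = 0.02299, h_f = 56.1 m ≈ 55.8 m ✓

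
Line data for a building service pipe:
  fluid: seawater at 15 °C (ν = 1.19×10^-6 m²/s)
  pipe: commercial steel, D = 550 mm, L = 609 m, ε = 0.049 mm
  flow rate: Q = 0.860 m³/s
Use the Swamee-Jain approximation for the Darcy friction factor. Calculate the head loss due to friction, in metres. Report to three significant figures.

h_f ≈ 9.48 m

V = 4Q/(πD²) = 4·0.860/(π·0.550²) = 3.620 m/s
Re = VD/ν = 3.620·0.550/1.19×10^-6 = 1.67×10^6 → turbulent
ε/D = 0.049/550 = 8.91×10^-5
Swamee-Jain: f = 0.01283
h_f = f(L/D)V²/(2g) = 0.01283·(609/0.550)·3.620²/(2·9.81) = 9.484 m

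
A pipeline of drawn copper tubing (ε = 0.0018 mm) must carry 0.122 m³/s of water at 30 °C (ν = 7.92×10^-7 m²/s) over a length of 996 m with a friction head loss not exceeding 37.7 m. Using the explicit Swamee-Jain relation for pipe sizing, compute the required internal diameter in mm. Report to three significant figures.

Swamee-Jain (Type III): D = 0.66·[ε^1.25·(LQ²/(gh_f))^4.75 + ν·Q^9.4·(L/(gh_f))^5.2]^0.04
LQ²/(gh_f) = 0.04008; L/(gh_f) = 2.693
Term 1 = ε^1.25·(…)^4.75 = 1.52×10^-14; Term 2 = ν·Q^9.4·(…)^5.2 = 3.53×10^-13
D = 0.66·(1.52×10^-14 + 3.53×10^-13)^0.04 = 0.2100 m = 210 mm
Check: V = 3.52 m/s, Re = 9.34×10^5, f = 0.01194, h_f = 35.8 m ≈ 37.7 m ✓

D ≈ 210 mm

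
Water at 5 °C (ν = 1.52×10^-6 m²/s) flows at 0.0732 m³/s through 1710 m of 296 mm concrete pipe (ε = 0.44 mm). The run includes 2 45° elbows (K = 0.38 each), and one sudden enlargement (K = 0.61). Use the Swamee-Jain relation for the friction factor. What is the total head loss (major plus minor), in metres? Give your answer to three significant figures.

H_L ≈ 7.71 m

V = 4Q/(πD²) = 1.064 m/s; V²/2g = 0.05767 m
Re = 2.07×10^5, ε/D = 0.00149 → f = 0.02289 (Swamee-Jain)
Major: h_f = f(L/D)·V²/2g = 0.02289·5777·0.05767 = 7.628 m
Minor: ΣK = 1.37; h_m = ΣK·V²/2g = 0.07901 m
Total H_L = 7.628 + 0.07901 = 7.707 m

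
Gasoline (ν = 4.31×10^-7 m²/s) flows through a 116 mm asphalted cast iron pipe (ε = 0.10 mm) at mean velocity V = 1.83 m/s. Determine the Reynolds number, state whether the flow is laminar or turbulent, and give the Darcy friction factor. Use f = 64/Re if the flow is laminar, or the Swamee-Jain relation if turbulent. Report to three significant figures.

Re = VD/ν = 1.830·0.116/4.31×10^-7 = 4.93×10^5
Re > 4000 → turbulent; ε/D = 8.62×10^-4
Swamee-Jain: f = 0.01974

Re ≈ 4.93×10^5; turbulent; f ≈ 0.0197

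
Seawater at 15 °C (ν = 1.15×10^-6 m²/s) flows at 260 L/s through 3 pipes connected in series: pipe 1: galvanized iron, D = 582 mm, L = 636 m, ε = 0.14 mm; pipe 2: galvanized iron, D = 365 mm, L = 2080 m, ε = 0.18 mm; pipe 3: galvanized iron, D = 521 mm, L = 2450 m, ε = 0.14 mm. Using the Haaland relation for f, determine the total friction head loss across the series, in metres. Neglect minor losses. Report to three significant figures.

H ≈ 37.4 m

Pipe 1: V = 0.9773 m/s, Re = 4.95×10^5, ε/D = 2.41×10^-4, f = 0.01567, h_1 = f(L/D)V²/2g = 0.8336 m
Pipe 2: V = 2.485 m/s, Re = 7.89×10^5, ε/D = 4.93×10^-4, f = 0.01724, h_2 = f(L/D)V²/2g = 30.91 m
Pipe 3: V = 1.220 m/s, Re = 5.53×10^5, ε/D = 2.69×10^-4, f = 0.01579, h_3 = f(L/D)V²/2g = 5.630 m
Series → Q common, losses add: H = Σh = 37.38 m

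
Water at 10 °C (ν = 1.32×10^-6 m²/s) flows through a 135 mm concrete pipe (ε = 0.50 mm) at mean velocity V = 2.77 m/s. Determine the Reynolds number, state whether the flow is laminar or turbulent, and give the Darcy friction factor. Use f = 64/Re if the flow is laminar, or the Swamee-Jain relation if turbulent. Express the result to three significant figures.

Re = VD/ν = 2.770·0.135/1.32×10^-6 = 2.83×10^5
Re > 4000 → turbulent; ε/D = 0.00370
Swamee-Jain: f = 0.02835

Re ≈ 2.83×10^5; turbulent; f ≈ 0.0283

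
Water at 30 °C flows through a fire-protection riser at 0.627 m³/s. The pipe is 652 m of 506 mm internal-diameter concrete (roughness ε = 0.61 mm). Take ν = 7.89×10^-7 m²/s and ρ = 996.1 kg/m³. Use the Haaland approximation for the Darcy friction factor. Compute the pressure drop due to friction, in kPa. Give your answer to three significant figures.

V = 4Q/(πD²) = 4·0.627/(π·0.506²) = 3.118 m/s
Re = VD/ν = 3.118·0.506/7.89×10^-7 = 2.00×10^6 → turbulent
ε/D = 0.61/506 = 0.00121
Haaland: f = 0.02072
h_f = f(L/D)V²/(2g) = 0.02072·(652/0.506)·3.118²/(2·9.81) = 13.23 m
Δp = ρg·h_f = 996.1·9.81·13.23 = 129.3 kPa

Δp ≈ 129 kPa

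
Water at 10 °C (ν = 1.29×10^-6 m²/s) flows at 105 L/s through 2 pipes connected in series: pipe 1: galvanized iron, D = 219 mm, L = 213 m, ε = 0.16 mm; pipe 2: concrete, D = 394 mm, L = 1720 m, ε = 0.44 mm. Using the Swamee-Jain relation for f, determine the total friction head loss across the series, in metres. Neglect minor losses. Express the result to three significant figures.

H ≈ 10.9 m

Pipe 1: V = 2.787 m/s, Re = 4.73×10^5, ε/D = 7.31×10^-4, f = 0.01912, h_1 = f(L/D)V²/2g = 7.366 m
Pipe 2: V = 0.8612 m/s, Re = 2.63×10^5, ε/D = 0.00112, f = 0.02134, h_2 = f(L/D)V²/2g = 3.522 m
Series → Q common, losses add: H = Σh = 10.89 m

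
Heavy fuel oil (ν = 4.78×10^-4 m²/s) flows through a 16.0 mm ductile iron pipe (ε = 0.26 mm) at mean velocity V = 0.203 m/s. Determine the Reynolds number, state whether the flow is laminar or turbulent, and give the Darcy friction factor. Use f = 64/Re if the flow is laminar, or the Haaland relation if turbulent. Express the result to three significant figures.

Re ≈ 6.79; laminar; f = 64/Re ≈ 9.42

Re = VD/ν = 0.2030·0.0160/4.78×10^-4 = 6.79
Re < 2300 → laminar → f = 64/Re = 9.419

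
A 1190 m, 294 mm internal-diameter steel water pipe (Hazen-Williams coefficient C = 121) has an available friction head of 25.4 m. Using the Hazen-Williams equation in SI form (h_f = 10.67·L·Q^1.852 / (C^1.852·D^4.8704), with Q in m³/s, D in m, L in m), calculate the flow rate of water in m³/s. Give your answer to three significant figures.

Q ≈ 0.169 m³/s

Rearranging: Q = [h_f·C^1.852·D^4.8704 / (10.67·L)]^(1/1.852)
Q = [25.4·121^1.852·0.294^4.8704 / (10.67·1190)]^0.540 = 0.1688 m³/s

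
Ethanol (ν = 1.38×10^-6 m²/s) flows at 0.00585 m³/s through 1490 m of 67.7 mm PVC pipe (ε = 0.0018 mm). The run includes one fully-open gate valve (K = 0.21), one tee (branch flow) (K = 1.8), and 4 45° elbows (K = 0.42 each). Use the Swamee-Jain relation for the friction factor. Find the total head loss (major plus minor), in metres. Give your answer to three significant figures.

V = 4Q/(πD²) = 1.625 m/s; V²/2g = 0.1346 m
Re = 7.97×10^4, ε/D = 2.66×10^-5 → f = 0.01888 (Swamee-Jain)
Major: h_f = f(L/D)·V²/2g = 0.01888·22009·0.1346 = 55.94 m
Minor: ΣK = 3.69; h_m = ΣK·V²/2g = 0.4967 m
Total H_L = 55.94 + 0.4967 = 56.44 m

H_L ≈ 56.4 m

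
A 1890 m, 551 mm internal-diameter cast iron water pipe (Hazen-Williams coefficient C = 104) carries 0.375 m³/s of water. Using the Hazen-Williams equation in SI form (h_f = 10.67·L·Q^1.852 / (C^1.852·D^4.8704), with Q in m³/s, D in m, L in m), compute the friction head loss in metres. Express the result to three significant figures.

h_f ≈ 11.0 m

h_f = 10.67·1890·0.375^1.852 / (104^1.852·0.551^4.8704) = 10.99 m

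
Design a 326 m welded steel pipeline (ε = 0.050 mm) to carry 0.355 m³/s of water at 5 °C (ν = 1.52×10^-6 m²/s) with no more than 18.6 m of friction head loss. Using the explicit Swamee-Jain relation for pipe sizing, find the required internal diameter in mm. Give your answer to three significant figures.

D ≈ 308 mm

Swamee-Jain (Type III): D = 0.66·[ε^1.25·(LQ²/(gh_f))^4.75 + ν·Q^9.4·(L/(gh_f))^5.2]^0.04
LQ²/(gh_f) = 0.2252; L/(gh_f) = 1.787
Term 1 = ε^1.25·(…)^4.75 = 3.53×10^-9; Term 2 = ν·Q^9.4·(…)^5.2 = 1.84×10^-9
D = 0.66·(3.53×10^-9 + 1.84×10^-9)^0.04 = 0.3081 m = 308 mm
Check: V = 4.76 m/s, Re = 9.65×10^5, f = 0.01437, h_f = 17.6 m ≈ 18.6 m ✓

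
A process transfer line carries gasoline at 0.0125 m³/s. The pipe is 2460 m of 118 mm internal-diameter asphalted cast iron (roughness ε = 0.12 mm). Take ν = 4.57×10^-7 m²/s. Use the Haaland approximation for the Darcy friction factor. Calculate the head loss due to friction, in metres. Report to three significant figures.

V = 4Q/(πD²) = 4·0.0125/(π·0.118²) = 1.143 m/s
Re = VD/ν = 1.143·0.118/4.57×10^-7 = 2.95×10^5 → turbulent
ε/D = 0.12/118 = 0.00102
Haaland: f = 0.02061
h_f = f(L/D)V²/(2g) = 0.02061·(2460/0.118)·1.143²/(2·9.81) = 28.61 m

h_f ≈ 28.6 m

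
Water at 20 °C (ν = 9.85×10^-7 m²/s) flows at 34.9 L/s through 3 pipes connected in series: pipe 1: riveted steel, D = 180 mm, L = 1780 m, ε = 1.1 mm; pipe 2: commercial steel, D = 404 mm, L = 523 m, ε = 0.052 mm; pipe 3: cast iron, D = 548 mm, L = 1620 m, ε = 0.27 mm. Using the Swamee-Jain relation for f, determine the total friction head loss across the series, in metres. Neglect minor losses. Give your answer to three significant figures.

H ≈ 31.2 m

Pipe 1: V = 1.371 m/s, Re = 2.51×10^5, ε/D = 0.00611, f = 0.03278, h_1 = f(L/D)V²/2g = 31.08 m
Pipe 2: V = 0.2723 m/s, Re = 1.12×10^5, ε/D = 1.29×10^-4, f = 0.01825, h_2 = f(L/D)V²/2g = 0.08927 m
Pipe 3: V = 0.1480 m/s, Re = 8.23×10^4, ε/D = 4.93×10^-4, f = 0.02092, h_3 = f(L/D)V²/2g = 0.06903 m
Series → Q common, losses add: H = Σh = 31.23 m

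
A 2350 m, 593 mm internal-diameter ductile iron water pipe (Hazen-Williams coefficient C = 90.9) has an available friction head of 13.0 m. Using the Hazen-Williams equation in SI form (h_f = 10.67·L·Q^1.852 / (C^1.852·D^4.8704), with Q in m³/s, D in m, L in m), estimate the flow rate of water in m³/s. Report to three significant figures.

Rearranging: Q = [h_f·C^1.852·D^4.8704 / (10.67·L)]^(1/1.852)
Q = [13.0·90.9^1.852·0.593^4.8704 / (10.67·2350)]^0.540 = 0.3871 m³/s

Q ≈ 0.387 m³/s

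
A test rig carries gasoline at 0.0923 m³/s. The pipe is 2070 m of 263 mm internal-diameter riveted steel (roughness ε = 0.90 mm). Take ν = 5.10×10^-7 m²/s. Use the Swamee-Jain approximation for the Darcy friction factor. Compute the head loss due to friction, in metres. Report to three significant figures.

h_f ≈ 31.7 m

V = 4Q/(πD²) = 4·0.0923/(π·0.263²) = 1.699 m/s
Re = VD/ν = 1.699·0.263/5.10×10^-7 = 8.76×10^5 → turbulent
ε/D = 0.90/263 = 0.00342
Swamee-Jain: f = 0.02737
h_f = f(L/D)V²/(2g) = 0.02737·(2070/0.263)·1.699²/(2·9.81) = 31.70 m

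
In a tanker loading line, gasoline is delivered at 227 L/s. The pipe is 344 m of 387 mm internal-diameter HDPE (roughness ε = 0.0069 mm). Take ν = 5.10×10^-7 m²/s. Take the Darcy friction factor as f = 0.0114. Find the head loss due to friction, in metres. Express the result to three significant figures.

V = 4Q/(πD²) = 4·0.227/(π·0.387²) = 1.930 m/s
h_f = f(L/D)V²/(2g) = 0.01140·(344/0.387)·1.930²/(2·9.81) = 1.923 m

h_f ≈ 1.92 m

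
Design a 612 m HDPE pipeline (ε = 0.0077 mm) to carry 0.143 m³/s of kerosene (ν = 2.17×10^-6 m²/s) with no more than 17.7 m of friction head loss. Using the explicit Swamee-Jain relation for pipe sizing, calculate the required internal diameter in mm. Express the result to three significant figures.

Swamee-Jain (Type III): D = 0.66·[ε^1.25·(LQ²/(gh_f))^4.75 + ν·Q^9.4·(L/(gh_f))^5.2]^0.04
LQ²/(gh_f) = 0.07207; L/(gh_f) = 3.525
Term 1 = ε^1.25·(…)^4.75 = 1.52×10^-12; Term 2 = ν·Q^9.4·(…)^5.2 = 1.74×10^-11
D = 0.66·(1.52×10^-12 + 1.74×10^-11)^0.04 = 0.2458 m = 246 mm
Check: V = 3.01 m/s, Re = 3.41×10^5, f = 0.01442, h_f = 16.6 m ≈ 17.7 m ✓

D ≈ 246 mm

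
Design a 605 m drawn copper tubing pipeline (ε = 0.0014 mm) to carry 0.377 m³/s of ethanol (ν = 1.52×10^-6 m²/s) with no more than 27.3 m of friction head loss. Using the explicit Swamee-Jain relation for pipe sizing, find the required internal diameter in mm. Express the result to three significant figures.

D ≈ 317 mm

Swamee-Jain (Type III): D = 0.66·[ε^1.25·(LQ²/(gh_f))^4.75 + ν·Q^9.4·(L/(gh_f))^5.2]^0.04
LQ²/(gh_f) = 0.3211; L/(gh_f) = 2.259
Term 1 = ε^1.25·(…)^4.75 = 2.18×10^-10; Term 2 = ν·Q^9.4·(…)^5.2 = 1.10×10^-8
D = 0.66·(2.18×10^-10 + 1.10×10^-8)^0.04 = 0.3173 m = 317 mm
Check: V = 4.77 m/s, Re = 9.95×10^5, f = 0.01173, h_f = 25.9 m ≈ 27.3 m ✓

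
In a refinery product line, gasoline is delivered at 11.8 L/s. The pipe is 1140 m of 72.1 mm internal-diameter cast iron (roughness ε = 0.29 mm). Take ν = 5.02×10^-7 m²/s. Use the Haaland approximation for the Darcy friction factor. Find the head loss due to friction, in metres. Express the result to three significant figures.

h_f ≈ 194 m

V = 4Q/(πD²) = 4·0.0118/(π·0.0721²) = 2.890 m/s
Re = VD/ν = 2.890·0.0721/5.02×10^-7 = 4.15×10^5 → turbulent
ε/D = 0.29/72.1 = 0.00402
Haaland: f = 0.02876
h_f = f(L/D)V²/(2g) = 0.02876·(1140/0.0721)·2.890²/(2·9.81) = 193.6 m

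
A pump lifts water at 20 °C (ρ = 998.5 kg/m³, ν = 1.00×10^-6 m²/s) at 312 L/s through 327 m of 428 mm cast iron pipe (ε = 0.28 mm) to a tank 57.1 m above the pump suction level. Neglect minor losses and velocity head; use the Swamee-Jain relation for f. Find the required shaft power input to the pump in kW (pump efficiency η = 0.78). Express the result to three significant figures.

P_shaft ≈ 237 kW

V = 4Q/(πD²) = 2.169 m/s; Re = 9.28×10^5; ε/D = 6.54×10^-4; f = 0.01830
h_f = f(L/D)V²/2g = 3.351 m
Total head H = z + h_f = 57.1 + 3.351 = 60.45 m
P_hyd = ρgQH = 998.5·9.81·0.312·60.45 = 184.7 kW
P_shaft = P_hyd/η = 184.7/0.78 = 236.9 kW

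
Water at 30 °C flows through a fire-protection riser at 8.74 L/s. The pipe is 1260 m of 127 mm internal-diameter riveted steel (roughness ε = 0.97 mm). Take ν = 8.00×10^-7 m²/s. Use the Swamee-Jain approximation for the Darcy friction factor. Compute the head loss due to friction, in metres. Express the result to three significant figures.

h_f ≈ 8.56 m

V = 4Q/(πD²) = 4·0.00874/(π·0.127²) = 0.6899 m/s
Re = VD/ν = 0.6899·0.127/8.00×10^-7 = 1.10×10^5 → turbulent
ε/D = 0.97/127 = 0.00764
Swamee-Jain: f = 0.03556
h_f = f(L/D)V²/(2g) = 0.03556·(1260/0.127)·0.6899²/(2·9.81) = 8.560 m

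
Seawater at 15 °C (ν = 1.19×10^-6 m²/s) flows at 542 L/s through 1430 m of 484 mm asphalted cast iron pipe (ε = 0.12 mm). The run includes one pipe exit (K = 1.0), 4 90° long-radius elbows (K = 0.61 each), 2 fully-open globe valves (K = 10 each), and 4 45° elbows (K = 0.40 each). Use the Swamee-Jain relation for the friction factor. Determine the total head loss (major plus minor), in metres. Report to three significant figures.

H_L ≈ 30.9 m

V = 4Q/(πD²) = 2.946 m/s; V²/2g = 0.4423 m
Re = 1.20×10^6, ε/D = 2.48×10^-4 → f = 0.01514 (Swamee-Jain)
Major: h_f = f(L/D)·V²/2g = 0.01514·2955·0.4423 = 19.79 m
Minor: ΣK = 25.0; h_m = ΣK·V²/2g = 11.08 m
Total H_L = 19.79 + 11.08 = 30.86 m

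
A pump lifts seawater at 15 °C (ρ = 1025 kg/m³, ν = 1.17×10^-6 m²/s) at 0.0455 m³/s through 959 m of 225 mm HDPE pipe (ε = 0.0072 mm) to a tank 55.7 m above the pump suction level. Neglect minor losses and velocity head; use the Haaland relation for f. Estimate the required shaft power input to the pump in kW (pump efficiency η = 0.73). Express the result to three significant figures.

P_shaft ≈ 37.7 kW

V = 4Q/(πD²) = 1.144 m/s; Re = 2.20×10^5; ε/D = 3.20×10^-5; f = 0.01544
h_f = f(L/D)V²/2g = 4.391 m
Total head H = z + h_f = 55.7 + 4.391 = 60.09 m
P_hyd = ρgQH = 1025·9.81·0.0455·60.09 = 27.49 kW
P_shaft = P_hyd/η = 27.49/0.73 = 37.66 kW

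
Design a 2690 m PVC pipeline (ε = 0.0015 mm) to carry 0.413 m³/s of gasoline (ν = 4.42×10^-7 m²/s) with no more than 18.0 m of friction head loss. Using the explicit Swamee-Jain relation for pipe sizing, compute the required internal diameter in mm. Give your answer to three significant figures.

Swamee-Jain (Type III): D = 0.66·[ε^1.25·(LQ²/(gh_f))^4.75 + ν·Q^9.4·(L/(gh_f))^5.2]^0.04
LQ²/(gh_f) = 2.598; L/(gh_f) = 15.23
Term 1 = ε^1.25·(…)^4.75 = 4.90×10^-6; Term 2 = ν·Q^9.4·(…)^5.2 = 1.53×10^-4
D = 0.66·(4.90×10^-6 + 1.53×10^-4)^0.04 = 0.4651 m = 465 mm
Check: V = 2.43 m/s, Re = 2.56×10^6, f = 0.01012, h_f = 17.6 m ≈ 18.0 m ✓

D ≈ 465 mm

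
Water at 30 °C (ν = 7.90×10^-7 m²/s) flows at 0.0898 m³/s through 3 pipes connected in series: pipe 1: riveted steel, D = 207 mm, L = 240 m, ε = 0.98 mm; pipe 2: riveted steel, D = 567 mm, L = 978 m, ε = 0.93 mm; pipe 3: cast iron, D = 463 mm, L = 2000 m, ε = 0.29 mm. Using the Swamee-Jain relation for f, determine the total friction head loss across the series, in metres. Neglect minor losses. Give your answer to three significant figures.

H ≈ 14.1 m

Pipe 1: V = 2.668 m/s, Re = 6.99×10^5, ε/D = 0.00473, f = 0.03009, h_1 = f(L/D)V²/2g = 12.66 m
Pipe 2: V = 0.3556 m/s, Re = 2.55×10^5, ε/D = 0.00164, f = 0.02320, h_2 = f(L/D)V²/2g = 0.2580 m
Pipe 3: V = 0.5334 m/s, Re = 3.13×10^5, ε/D = 6.26×10^-4, f = 0.01897, h_3 = f(L/D)V²/2g = 1.188 m
Series → Q common, losses add: H = Σh = 14.11 m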